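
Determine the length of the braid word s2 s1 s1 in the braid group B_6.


The word length counts the number of generators (including inverses).
Listing each generator: s2, s1, s1
There are 3 generators in this braid word.

3


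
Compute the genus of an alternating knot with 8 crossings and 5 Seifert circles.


For alternating knots, g = (c - s + 1)/2.
= (8 - 5 + 1)/2
= 4/2 = 2

2


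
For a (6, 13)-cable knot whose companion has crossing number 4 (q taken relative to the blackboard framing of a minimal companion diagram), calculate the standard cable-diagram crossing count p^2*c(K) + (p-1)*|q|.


Step 1: Each of the c(K) crossings of the companion diagram becomes p*p = p^2 crossings among the p parallel strands, and each of the |q| twists s_1 s_2 ... s_(p-1) adds (p-1) crossings.
  Crossings = p^2 * c(K) + (p-1)*|q|
Step 2: = 6^2 * 4 + (6-1)*13
Step 3: = 36*4 + 5*13
Step 4: = 144 + 65 = 209

209


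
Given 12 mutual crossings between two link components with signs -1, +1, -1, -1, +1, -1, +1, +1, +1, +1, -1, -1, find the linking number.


Step 1: Count positive crossings: 6
Step 2: Count negative crossings: 6
Step 3: Sum of signs = 6 - 6 = 0
Step 4: Linking number = sum/2 = 0/2 = 0

0


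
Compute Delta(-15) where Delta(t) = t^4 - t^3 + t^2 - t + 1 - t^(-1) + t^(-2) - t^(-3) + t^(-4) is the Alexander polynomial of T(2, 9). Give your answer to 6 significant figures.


Substituting t = -15 into Delta(t) = t^4 - t^3 + t^2 - t + 1 - t^(-1) + t^(-2) - t^(-3) + t^(-4):
Term values: (50625) + (3375) + (225) + (15) + (1) + (0.0666667) + (0.00444444) + (0.000296296) + (1.97531e-05)
Sum = 54241.07143
Rounded to 6 significant figures: 54241.1

54241.1


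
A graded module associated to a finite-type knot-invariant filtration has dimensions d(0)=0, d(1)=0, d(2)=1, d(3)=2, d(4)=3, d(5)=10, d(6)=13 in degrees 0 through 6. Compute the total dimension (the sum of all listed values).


Total dimension = d(0) + d(1) + ... + d(6)
= 0 + 0 + 1 + 2 + 3 + 10 + 13
= 29

29


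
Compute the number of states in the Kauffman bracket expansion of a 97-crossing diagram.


Each crossing contributes 2 choices (A-smoothing or B-smoothing).
Total states = 2^97 = 158456325028528675187087900672

158456325028528675187087900672


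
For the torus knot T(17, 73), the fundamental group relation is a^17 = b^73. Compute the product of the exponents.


The relation is a^17 = b^73.
Product of exponents = 17 * 73
= 1241

1241


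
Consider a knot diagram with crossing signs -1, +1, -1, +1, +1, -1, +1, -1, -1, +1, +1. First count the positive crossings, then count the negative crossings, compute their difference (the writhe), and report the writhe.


Step 1: Count positive crossings (+1).
Positive crossings: 6
Step 2: Count negative crossings (-1).
Negative crossings: 5
Step 3: Writhe = (positive) - (negative)
w = 6 - 5 = 1
Step 4: |w| = 1, and w is positive

1


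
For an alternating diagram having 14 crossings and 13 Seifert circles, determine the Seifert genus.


For alternating knots, g = (c - s + 1)/2.
= (14 - 13 + 1)/2
= 2/2 = 1

1


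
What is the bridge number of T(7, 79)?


The bridge number of T(p,q) is min(p,q).
min(7, 79) = 7

7


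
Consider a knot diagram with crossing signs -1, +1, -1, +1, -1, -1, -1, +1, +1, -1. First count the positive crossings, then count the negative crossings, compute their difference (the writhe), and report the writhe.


Step 1: Count positive crossings (+1).
Positive crossings: 4
Step 2: Count negative crossings (-1).
Negative crossings: 6
Step 3: Writhe = (positive) - (negative)
w = 4 - 6 = -2
Step 4: |w| = 2, and w is negative

-2


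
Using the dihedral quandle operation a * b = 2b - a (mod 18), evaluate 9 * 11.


9 * 11 = 2*11 - 9 mod 18
= 22 - 9 mod 18
= 13 mod 18 = 13

13


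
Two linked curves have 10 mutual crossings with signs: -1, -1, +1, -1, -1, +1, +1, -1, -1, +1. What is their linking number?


Step 1: Count positive crossings: 4
Step 2: Count negative crossings: 6
Step 3: Sum of signs = 4 - 6 = -2
Step 4: Linking number = sum/2 = -2/2 = -1

-1


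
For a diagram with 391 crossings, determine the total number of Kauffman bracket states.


Each crossing contributes 2 choices (A-smoothing or B-smoothing).
Total states = 2^391 = 5043456793138493339171717132818382567050206626619577173497381555743452386751642958261026080625269202023248382759272448

5043456793138493339171717132818382567050206626619577173497381555743452386751642958261026080625269202023248382759272448


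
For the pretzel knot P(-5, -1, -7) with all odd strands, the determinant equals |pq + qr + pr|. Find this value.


Step 1: Compute pq + qr + pr.
pq = (-5)*(-1) = 5
qr = (-1)*(-7) = 7
pr = (-5)*(-7) = 35
pq + qr + pr = 5 + 7 + 35 = 47
Step 2: Take absolute value.
det(P(-5,-1,-7)) = |47| = 47

47


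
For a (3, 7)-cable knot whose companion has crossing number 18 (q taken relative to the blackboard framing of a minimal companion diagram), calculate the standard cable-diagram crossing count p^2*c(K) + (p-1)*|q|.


Step 1: Each of the c(K) crossings of the companion diagram becomes p*p = p^2 crossings among the p parallel strands, and each of the |q| twists s_1 s_2 ... s_(p-1) adds (p-1) crossings.
  Crossings = p^2 * c(K) + (p-1)*|q|
Step 2: = 3^2 * 18 + (3-1)*7
Step 3: = 9*18 + 2*7
Step 4: = 162 + 14 = 176

176


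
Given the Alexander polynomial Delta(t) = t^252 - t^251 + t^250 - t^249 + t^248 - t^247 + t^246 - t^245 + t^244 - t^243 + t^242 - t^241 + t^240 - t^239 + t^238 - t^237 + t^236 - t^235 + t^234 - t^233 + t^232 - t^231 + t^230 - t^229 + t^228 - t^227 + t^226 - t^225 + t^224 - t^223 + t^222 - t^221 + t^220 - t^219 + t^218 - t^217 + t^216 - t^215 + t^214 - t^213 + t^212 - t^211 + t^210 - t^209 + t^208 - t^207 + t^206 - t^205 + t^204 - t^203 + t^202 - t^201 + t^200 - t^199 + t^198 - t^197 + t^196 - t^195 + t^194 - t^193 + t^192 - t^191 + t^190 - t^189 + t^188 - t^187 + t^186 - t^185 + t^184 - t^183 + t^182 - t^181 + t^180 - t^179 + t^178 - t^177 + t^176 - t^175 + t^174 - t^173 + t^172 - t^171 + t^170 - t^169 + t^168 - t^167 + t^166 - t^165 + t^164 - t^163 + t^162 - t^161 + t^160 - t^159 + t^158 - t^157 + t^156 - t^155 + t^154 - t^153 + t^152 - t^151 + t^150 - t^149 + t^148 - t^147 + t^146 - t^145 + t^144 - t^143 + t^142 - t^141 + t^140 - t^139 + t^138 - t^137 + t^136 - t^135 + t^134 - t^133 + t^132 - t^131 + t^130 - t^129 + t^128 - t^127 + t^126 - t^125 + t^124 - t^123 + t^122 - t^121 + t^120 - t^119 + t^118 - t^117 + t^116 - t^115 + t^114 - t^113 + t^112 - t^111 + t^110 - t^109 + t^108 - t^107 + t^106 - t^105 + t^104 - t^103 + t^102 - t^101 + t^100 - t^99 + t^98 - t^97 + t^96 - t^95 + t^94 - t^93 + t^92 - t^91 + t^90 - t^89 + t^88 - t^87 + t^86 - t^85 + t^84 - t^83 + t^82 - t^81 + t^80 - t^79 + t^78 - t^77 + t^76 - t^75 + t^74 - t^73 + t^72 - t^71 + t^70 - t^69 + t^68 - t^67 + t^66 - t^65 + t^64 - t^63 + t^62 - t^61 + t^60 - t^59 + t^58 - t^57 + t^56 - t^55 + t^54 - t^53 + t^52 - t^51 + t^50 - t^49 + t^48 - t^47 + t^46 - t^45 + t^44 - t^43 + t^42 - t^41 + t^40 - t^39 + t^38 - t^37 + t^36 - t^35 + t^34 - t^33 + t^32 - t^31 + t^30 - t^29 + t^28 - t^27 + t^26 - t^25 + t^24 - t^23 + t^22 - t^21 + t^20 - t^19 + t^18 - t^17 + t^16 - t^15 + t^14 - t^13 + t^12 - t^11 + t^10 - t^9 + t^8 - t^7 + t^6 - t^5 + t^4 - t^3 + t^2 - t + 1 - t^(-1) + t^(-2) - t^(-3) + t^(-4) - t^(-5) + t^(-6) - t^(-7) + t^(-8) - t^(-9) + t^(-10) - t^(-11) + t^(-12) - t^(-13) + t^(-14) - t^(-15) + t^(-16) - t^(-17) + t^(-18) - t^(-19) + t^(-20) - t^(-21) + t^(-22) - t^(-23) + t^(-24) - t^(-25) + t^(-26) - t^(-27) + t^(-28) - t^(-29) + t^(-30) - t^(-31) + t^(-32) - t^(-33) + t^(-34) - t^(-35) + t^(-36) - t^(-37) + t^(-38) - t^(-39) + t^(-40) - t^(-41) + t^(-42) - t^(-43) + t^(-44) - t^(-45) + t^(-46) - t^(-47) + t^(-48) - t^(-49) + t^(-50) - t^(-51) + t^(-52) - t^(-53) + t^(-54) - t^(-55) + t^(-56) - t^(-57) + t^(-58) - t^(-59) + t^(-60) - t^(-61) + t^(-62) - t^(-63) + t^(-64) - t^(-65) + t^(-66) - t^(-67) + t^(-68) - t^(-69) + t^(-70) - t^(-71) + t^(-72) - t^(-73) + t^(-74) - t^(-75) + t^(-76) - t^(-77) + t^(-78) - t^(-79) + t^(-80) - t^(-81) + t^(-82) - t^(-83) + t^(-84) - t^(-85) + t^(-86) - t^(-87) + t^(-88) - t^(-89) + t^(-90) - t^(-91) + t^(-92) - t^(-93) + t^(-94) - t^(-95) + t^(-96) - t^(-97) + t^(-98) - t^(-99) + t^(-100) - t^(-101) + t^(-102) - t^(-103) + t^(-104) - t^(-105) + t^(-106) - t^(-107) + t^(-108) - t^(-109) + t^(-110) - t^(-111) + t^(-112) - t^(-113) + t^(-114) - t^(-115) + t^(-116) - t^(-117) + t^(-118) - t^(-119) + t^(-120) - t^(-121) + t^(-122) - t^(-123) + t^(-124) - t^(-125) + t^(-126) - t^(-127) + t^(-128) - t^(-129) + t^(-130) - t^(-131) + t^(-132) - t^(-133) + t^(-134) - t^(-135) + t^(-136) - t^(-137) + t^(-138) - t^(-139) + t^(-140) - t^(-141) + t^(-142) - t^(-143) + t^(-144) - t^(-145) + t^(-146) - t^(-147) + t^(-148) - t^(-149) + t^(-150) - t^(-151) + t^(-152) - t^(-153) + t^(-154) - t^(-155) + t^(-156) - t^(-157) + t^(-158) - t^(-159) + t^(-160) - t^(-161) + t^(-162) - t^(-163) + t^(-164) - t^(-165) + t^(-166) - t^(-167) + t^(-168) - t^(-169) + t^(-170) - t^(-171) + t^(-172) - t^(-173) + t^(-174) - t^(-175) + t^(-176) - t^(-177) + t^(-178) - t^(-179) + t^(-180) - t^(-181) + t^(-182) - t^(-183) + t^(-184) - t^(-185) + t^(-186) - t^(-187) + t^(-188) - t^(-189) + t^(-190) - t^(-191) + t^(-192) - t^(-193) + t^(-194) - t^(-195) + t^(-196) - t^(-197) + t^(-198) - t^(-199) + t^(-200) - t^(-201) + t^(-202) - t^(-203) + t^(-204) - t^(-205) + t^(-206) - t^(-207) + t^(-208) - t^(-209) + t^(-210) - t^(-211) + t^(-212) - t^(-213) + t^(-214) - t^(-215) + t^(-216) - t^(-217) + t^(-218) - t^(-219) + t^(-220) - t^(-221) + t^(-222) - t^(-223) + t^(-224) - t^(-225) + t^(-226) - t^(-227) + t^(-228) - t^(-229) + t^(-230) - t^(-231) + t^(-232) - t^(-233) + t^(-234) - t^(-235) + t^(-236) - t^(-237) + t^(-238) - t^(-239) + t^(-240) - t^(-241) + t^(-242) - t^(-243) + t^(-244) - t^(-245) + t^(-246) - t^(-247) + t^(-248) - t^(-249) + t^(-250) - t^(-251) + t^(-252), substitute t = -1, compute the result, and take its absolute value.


Step 1: The polynomial has 505 terms with alternating signs, exponents from 252 down to -252.
Step 2: Substitute t = -1. The i-th term has coefficient (-1)^i and exponent (m-i),
  so its value is (-1)^i * (-1)^(m-i) = (-1)^m = 1 for every i.
Step 3: All 505 terms equal 1, so Delta(-1) = 505 * (1) = 505
Step 4: |Delta(-1)| = 505

505


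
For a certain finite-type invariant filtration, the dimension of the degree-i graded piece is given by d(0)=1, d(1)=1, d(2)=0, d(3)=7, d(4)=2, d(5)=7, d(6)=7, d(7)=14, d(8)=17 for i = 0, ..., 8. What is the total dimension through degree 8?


Total dimension = d(0) + d(1) + ... + d(8)
= 1 + 1 + 0 + 7 + 2 + 7 + 7 + 14 + 17
= 56

56


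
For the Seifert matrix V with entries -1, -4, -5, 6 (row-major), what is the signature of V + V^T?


Step 1: V + V^T = [[-2, -9], [-9, 12]]
Step 2: trace = 10, det = -105
Step 3: Discriminant = 10^2 - 4*(-105) = 520
Step 4: Eigenvalues: 16.4018, -6.40175
Step 5: Signature = (# positive eigenvalues) - (# negative eigenvalues) = 0

0


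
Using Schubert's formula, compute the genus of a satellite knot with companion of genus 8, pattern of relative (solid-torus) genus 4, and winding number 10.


Schubert: g(satellite) = g_rel(pattern) + |winding| * g(companion),
where g_rel(pattern) is the genus of the pattern relative to the solid torus.
= 4 + 10 * 8
= 4 + 80 = 84

84


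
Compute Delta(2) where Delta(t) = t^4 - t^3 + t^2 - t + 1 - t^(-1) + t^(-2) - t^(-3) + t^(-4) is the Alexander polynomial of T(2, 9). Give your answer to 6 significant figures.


Substituting t = 2 into Delta(t) = t^4 - t^3 + t^2 - t + 1 - t^(-1) + t^(-2) - t^(-3) + t^(-4):
Term values: (16) + (-8) + (4) + (-2) + (1) + (-0.5) + (0.25) + (-0.125) + (0.0625)
Sum = 10.6875
Rounded to 6 significant figures: 10.6875

10.6875


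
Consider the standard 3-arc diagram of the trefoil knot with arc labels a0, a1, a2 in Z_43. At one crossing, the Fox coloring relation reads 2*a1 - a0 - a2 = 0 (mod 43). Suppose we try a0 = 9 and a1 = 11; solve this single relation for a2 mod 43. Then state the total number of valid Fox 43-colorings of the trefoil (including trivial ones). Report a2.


Step 1: Apply the given crossing relation 2*a1 - a0 - a2 = 0 (mod 43).
  a2 = 2*a1 - a0 mod 43
  a2 = 2*11 - 9 mod 43
  a2 = 22 - 9 mod 43
  a2 = 13 mod 43 = 13
Step 2: The trefoil has determinant 3.
  Number of Fox p-colorings (p prime) is p^2 if p = 3, else p.
  Since 43 does not divide 3, only trivial (constant) colorings exist.
  (So the trial a0 = 9, a1 = 11 with a0 != a1 does NOT extend to a valid coloring of the whole trefoil: the other two crossing relations require 3*(a1 - a0) = 0 (mod 43), which fails.)
  Total colorings = 43
Step 3: a2 = 13, total Fox 43-colorings = 43

13


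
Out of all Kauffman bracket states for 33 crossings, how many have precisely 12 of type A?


We choose which 12 of 33 crossings get A-smoothings.
C(33, 12) = 33! / (12! * 21!)
= 354817320

354817320


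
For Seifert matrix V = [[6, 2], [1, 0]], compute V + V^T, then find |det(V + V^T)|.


Step 1: Form V + V^T where V = [[6, 2], [1, 0]]
  V^T = [[6, 1], [2, 0]]
  V + V^T = [[12, 3], [3, 0]]
Step 2: det(V + V^T) = 12*0 - 3*3
  = 0 - 9 = -9
Step 3: Knot determinant = |det(V + V^T)| = |-9| = 9

9


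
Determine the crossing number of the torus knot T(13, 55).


For a torus knot T(p, q) with gcd(p,q)=1,
the crossing number is min(p*(q-1), q*(p-1)).
p*(q-1) = 13*54 = 702
q*(p-1) = 55*12 = 660
min(702, 660) = 660

660


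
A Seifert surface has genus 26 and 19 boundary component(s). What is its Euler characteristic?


chi = 2 - 2g - b
= 2 - 2*26 - 19
= 2 - 52 - 19 = -69

-69


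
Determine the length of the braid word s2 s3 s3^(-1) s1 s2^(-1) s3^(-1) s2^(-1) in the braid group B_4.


The word length counts the number of generators (including inverses).
Listing each generator: s2, s3, s3^(-1), s1, s2^(-1), s3^(-1), s2^(-1)
There are 7 generators in this braid word.

7


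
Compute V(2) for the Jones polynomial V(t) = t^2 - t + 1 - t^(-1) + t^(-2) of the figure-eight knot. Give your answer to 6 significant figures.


Substituting t = 2 into V(t) = t^2 - t + 1 - t^(-1) + t^(-2):
  (+)t^(2) = 4
  (-)t^(1) = -2
  (+)t^(0) = 1
  (-)t^(-1) = -0.5
  (+)t^(-2) = 0.25
Sum = (4) + (-2) + (1) + (-0.5) + (0.25)
= 2.75
Rounded to 6 significant figures: 2.75

2.75


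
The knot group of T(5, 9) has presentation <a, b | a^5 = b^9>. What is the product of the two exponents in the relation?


The relation is a^5 = b^9.
Product of exponents = 5 * 9
= 45

45


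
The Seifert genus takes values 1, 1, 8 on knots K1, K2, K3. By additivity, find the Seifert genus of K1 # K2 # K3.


The Seifert genus is additive under connected sum.
Seifert genus(K1 # K2 # K3) = (1) + (1) + (8)
= 10

10


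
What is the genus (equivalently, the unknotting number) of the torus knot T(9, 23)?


For a torus knot T(p,q), both the unknotting number and genus equal (p-1)(q-1)/2.
= (9-1)(23-1)/2
= 8*22/2
= 176/2 = 88

88


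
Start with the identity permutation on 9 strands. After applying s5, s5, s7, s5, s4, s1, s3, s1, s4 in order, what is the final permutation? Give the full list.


Starting with identity [1, 2, 3, 4, 5, 6, 7, 8, 9].
Apply generators in sequence:
  After s5: [1, 2, 3, 4, 6, 5, 7, 8, 9]
  After s5: [1, 2, 3, 4, 5, 6, 7, 8, 9]
  After s7: [1, 2, 3, 4, 5, 6, 8, 7, 9]
  After s5: [1, 2, 3, 4, 6, 5, 8, 7, 9]
  After s4: [1, 2, 3, 6, 4, 5, 8, 7, 9]
  After s1: [2, 1, 3, 6, 4, 5, 8, 7, 9]
  After s3: [2, 1, 6, 3, 4, 5, 8, 7, 9]
  After s1: [1, 2, 6, 3, 4, 5, 8, 7, 9]
  After s4: [1, 2, 6, 4, 3, 5, 8, 7, 9]
Final permutation: [1, 2, 6, 4, 3, 5, 8, 7, 9]

[1, 2, 6, 4, 3, 5, 8, 7, 9]


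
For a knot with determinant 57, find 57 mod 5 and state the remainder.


Step 1: A knot is p-colorable if and only if p divides its determinant.
Step 2: Compute 57 mod 5.
57 = 11 * 5 + 2
Step 3: 57 mod 5 = 2
Step 4: The knot is 5-colorable: no

2


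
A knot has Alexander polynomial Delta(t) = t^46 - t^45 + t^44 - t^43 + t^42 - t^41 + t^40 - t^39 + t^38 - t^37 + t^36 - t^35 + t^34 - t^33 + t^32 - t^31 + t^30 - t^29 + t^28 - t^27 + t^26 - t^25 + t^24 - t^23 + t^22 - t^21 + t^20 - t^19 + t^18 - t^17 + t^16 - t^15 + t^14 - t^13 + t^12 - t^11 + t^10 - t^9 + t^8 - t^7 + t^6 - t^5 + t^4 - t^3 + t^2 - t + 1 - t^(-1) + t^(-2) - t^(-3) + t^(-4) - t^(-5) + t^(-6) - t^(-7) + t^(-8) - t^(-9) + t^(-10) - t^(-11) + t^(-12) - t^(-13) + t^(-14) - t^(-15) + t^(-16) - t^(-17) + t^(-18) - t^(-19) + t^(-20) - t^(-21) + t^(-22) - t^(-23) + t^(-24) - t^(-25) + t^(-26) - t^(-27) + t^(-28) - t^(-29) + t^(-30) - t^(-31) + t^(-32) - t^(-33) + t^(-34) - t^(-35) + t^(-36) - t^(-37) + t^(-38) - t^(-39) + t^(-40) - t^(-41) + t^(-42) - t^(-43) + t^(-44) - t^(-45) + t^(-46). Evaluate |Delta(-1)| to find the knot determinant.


Step 1: The polynomial has 93 terms with alternating signs, exponents from 46 down to -46.
Step 2: Substitute t = -1. The i-th term has coefficient (-1)^i and exponent (m-i),
  so its value is (-1)^i * (-1)^(m-i) = (-1)^m = 1 for every i.
Step 3: All 93 terms equal 1, so Delta(-1) = 93 * (1) = 93
Step 4: |Delta(-1)| = 93

93


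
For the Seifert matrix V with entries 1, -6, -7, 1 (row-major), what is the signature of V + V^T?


Step 1: V + V^T = [[2, -13], [-13, 2]]
Step 2: trace = 4, det = -165
Step 3: Discriminant = 4^2 - 4*(-165) = 676
Step 4: Eigenvalues: 15, -11
Step 5: Signature = (# positive eigenvalues) - (# negative eigenvalues) = 0

0


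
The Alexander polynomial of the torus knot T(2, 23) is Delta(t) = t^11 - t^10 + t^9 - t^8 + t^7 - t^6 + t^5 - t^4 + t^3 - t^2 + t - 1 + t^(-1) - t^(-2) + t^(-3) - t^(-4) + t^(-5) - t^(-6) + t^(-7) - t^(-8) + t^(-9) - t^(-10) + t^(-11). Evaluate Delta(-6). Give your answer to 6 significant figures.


Substituting t = -6 into Delta(t) = t^11 - t^10 + t^9 - t^8 + t^7 - t^6 + t^5 - t^4 + t^3 - t^2 + t - 1 + t^(-1) - t^(-2) + t^(-3) - t^(-4) + t^(-5) - t^(-6) + t^(-7) - t^(-8) + t^(-9) - t^(-10) + t^(-11):
Term values: (-362797056) + (-60466176) + (-10077696) + (-1679616) + (-279936) + (-46656) + (-7776) + (-1296) + (-216) + (-36) + (-6) + (-1) + (-0.166667) + (-0.0277778) + (-0.00462963) + (-0.000771605) + (-0.000128601) + (-2.14335e-05) + (-3.57225e-06) + (-5.95374e-07) + (-9.9229e-08) + (-1.65382e-08) + (-2.75636e-09)
Sum = -435356467.2
Rounded to 6 significant figures: -4.35356e+08

-4.35356e+08


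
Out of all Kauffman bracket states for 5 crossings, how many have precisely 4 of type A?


We choose which 4 of 5 crossings get A-smoothings.
C(5, 4) = 5! / (4! * 1!)
= 5

5


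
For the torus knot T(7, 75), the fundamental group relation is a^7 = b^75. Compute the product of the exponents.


The relation is a^7 = b^75.
Product of exponents = 7 * 75
= 525

525


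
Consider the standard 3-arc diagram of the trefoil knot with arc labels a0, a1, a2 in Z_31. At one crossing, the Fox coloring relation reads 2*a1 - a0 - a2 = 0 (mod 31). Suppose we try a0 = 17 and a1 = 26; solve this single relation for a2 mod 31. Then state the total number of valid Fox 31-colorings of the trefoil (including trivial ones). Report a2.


Step 1: Apply the given crossing relation 2*a1 - a0 - a2 = 0 (mod 31).
  a2 = 2*a1 - a0 mod 31
  a2 = 2*26 - 17 mod 31
  a2 = 52 - 17 mod 31
  a2 = 35 mod 31 = 4
Step 2: The trefoil has determinant 3.
  Number of Fox p-colorings (p prime) is p^2 if p = 3, else p.
  Since 31 does not divide 3, only trivial (constant) colorings exist.
  (So the trial a0 = 17, a1 = 26 with a0 != a1 does NOT extend to a valid coloring of the whole trefoil: the other two crossing relations require 3*(a1 - a0) = 0 (mod 31), which fails.)
  Total colorings = 31
Step 3: a2 = 4, total Fox 31-colorings = 31

4


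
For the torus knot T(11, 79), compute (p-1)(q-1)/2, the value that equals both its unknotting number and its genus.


For a torus knot T(p,q), both the unknotting number and genus equal (p-1)(q-1)/2.
= (11-1)(79-1)/2
= 10*78/2
= 780/2 = 390

390


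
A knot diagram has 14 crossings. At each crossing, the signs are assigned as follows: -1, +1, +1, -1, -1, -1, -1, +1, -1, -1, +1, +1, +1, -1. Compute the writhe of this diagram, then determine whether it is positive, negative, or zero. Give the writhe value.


Step 1: Count positive crossings (+1).
Positive crossings: 6
Step 2: Count negative crossings (-1).
Negative crossings: 8
Step 3: Writhe = (positive) - (negative)
w = 6 - 8 = -2
Step 4: |w| = 2, and w is negative

-2


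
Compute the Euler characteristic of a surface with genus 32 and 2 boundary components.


chi = 2 - 2g - b
= 2 - 2*32 - 2
= 2 - 64 - 2 = -64

-64


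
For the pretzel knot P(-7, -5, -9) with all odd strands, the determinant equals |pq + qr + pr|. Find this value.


Step 1: Compute pq + qr + pr.
pq = (-7)*(-5) = 35
qr = (-5)*(-9) = 45
pr = (-7)*(-9) = 63
pq + qr + pr = 35 + 45 + 63 = 143
Step 2: Take absolute value.
det(P(-7,-5,-9)) = |143| = 143

143


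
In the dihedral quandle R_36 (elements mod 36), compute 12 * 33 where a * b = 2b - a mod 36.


12 * 33 = 2*33 - 12 mod 36
= 66 - 12 mod 36
= 54 mod 36 = 18

18


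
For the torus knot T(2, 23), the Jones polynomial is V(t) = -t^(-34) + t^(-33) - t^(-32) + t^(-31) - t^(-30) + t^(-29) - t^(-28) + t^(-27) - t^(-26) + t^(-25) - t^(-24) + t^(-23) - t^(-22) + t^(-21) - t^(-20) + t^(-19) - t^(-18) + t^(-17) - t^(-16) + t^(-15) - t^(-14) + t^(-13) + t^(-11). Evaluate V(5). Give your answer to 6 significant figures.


Substituting t = 5 into V(t) = -t^(-34) + t^(-33) - t^(-32) + t^(-31) - t^(-30) + t^(-29) - t^(-28) + t^(-27) - t^(-26) + t^(-25) - t^(-24) + t^(-23) - t^(-22) + t^(-21) - t^(-20) + t^(-19) - t^(-18) + t^(-17) - t^(-16) + t^(-15) - t^(-14) + t^(-13) + t^(-11):
  (-)t^(-34) = -1.71799e-24
  (+)t^(-33) = 8.58993e-24
  (-)t^(-32) = -4.29497e-23
  (+)t^(-31) = 2.14748e-22
  (-)t^(-30) = -1.07374e-21
  (+)t^(-29) = 5.36871e-21
  (-)t^(-28) = -2.68435e-20
  (+)t^(-27) = 1.34218e-19
  (-)t^(-26) = -6.71089e-19
  (+)t^(-25) = 3.35544e-18
  (-)t^(-24) = -1.67772e-17
  (+)t^(-23) = 8.38861e-17
  (-)t^(-22) = -4.1943e-16
  (+)t^(-21) = 2.09715e-15
  (-)t^(-20) = -1.04858e-14
  (+)t^(-19) = 5.24288e-14
  (-)t^(-18) = -2.62144e-13
  (+)t^(-17) = 1.31072e-12
  (-)t^(-16) = -6.5536e-12
  (+)t^(-15) = 3.2768e-11
  (-)t^(-14) = -1.6384e-10
  (+)t^(-13) = 8.192e-10
  (+)t^(-11) = 2.048e-08
Sum = (-1.71799e-24) + (8.58993e-24) + (-4.29497e-23) + (2.14748e-22) + (-1.07374e-21) + (5.36871e-21) + (-2.68435e-20) + (1.34218e-19) + (-6.71089e-19) + (3.35544e-18) + (-1.67772e-17) + (8.38861e-17) + (-4.1943e-16) + (2.09715e-15) + (-1.04858e-14) + (5.24288e-14) + (-2.62144e-13) + (1.31072e-12) + (-6.5536e-12) + (3.2768e-11) + (-1.6384e-10) + (8.192e-10) + (2.048e-08)
= 2.116266667e-08
Rounded to 6 significant figures: 2.11627e-08

2.11627e-08


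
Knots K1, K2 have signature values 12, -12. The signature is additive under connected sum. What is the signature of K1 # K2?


The signature is additive under connected sum.
signature(K1 # K2) = (12) + (-12)
= 0

0


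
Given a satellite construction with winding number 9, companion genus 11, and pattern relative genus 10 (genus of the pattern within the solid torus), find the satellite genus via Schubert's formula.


Schubert: g(satellite) = g_rel(pattern) + |winding| * g(companion),
where g_rel(pattern) is the genus of the pattern relative to the solid torus.
= 10 + 9 * 11
= 10 + 99 = 109

109


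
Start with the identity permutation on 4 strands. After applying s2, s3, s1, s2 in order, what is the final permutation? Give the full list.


Starting with identity [1, 2, 3, 4].
Apply generators in sequence:
  After s2: [1, 3, 2, 4]
  After s3: [1, 3, 4, 2]
  After s1: [3, 1, 4, 2]
  After s2: [3, 4, 1, 2]
Final permutation: [3, 4, 1, 2]

[3, 4, 1, 2]


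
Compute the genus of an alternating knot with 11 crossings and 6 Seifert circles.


For alternating knots, g = (c - s + 1)/2.
= (11 - 6 + 1)/2
= 6/2 = 3

3


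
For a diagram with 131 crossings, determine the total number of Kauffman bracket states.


Each crossing contributes 2 choices (A-smoothing or B-smoothing).
Total states = 2^131 = 2722258935367507707706996859454145691648

2722258935367507707706996859454145691648


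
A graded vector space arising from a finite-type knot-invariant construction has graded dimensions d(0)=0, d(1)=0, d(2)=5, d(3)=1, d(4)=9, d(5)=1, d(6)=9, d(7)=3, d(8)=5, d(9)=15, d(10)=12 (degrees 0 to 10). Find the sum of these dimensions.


Total dimension = d(0) + d(1) + ... + d(10)
= 0 + 0 + 5 + 1 + 9 + 1 + 9 + 3 + 5 + 15 + 12
= 60

60


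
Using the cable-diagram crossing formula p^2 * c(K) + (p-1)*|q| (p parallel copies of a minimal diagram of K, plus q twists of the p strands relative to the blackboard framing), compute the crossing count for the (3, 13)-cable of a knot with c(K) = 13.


Step 1: Each of the c(K) crossings of the companion diagram becomes p*p = p^2 crossings among the p parallel strands, and each of the |q| twists s_1 s_2 ... s_(p-1) adds (p-1) crossings.
  Crossings = p^2 * c(K) + (p-1)*|q|
Step 2: = 3^2 * 13 + (3-1)*13
Step 3: = 9*13 + 2*13
Step 4: = 117 + 26 = 143

143


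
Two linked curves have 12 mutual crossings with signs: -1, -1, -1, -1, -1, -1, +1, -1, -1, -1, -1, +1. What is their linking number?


Step 1: Count positive crossings: 2
Step 2: Count negative crossings: 10
Step 3: Sum of signs = 2 - 10 = -8
Step 4: Linking number = sum/2 = -8/2 = -4

-4


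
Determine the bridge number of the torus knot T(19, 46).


The bridge number of T(p,q) is min(p,q).
min(19, 46) = 19

19


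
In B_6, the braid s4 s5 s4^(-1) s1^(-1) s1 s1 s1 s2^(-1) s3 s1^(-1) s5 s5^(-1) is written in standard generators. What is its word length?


The word length counts the number of generators (including inverses).
Listing each generator: s4, s5, s4^(-1), s1^(-1), s1, s1, s1, s2^(-1), s3, s1^(-1), s5, s5^(-1)
There are 12 generators in this braid word.

12


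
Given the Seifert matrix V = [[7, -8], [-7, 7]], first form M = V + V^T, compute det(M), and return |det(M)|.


Step 1: Form V + V^T where V = [[7, -8], [-7, 7]]
  V^T = [[7, -7], [-8, 7]]
  V + V^T = [[14, -15], [-15, 14]]
Step 2: det(V + V^T) = 14*14 - (-15)*(-15)
  = 196 - 225 = -29
Step 3: Knot determinant = |det(V + V^T)| = |-29| = 29

29


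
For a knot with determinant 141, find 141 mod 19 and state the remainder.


Step 1: A knot is p-colorable if and only if p divides its determinant.
Step 2: Compute 141 mod 19.
141 = 7 * 19 + 8
Step 3: 141 mod 19 = 8
Step 4: The knot is 19-colorable: no

8


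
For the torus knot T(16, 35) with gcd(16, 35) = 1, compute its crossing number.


For a torus knot T(p, q) with gcd(p,q)=1,
the crossing number is min(p*(q-1), q*(p-1)).
p*(q-1) = 16*34 = 544
q*(p-1) = 35*15 = 525
min(544, 525) = 525

525


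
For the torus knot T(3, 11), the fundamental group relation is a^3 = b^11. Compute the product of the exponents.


The relation is a^3 = b^11.
Product of exponents = 3 * 11
= 33

33


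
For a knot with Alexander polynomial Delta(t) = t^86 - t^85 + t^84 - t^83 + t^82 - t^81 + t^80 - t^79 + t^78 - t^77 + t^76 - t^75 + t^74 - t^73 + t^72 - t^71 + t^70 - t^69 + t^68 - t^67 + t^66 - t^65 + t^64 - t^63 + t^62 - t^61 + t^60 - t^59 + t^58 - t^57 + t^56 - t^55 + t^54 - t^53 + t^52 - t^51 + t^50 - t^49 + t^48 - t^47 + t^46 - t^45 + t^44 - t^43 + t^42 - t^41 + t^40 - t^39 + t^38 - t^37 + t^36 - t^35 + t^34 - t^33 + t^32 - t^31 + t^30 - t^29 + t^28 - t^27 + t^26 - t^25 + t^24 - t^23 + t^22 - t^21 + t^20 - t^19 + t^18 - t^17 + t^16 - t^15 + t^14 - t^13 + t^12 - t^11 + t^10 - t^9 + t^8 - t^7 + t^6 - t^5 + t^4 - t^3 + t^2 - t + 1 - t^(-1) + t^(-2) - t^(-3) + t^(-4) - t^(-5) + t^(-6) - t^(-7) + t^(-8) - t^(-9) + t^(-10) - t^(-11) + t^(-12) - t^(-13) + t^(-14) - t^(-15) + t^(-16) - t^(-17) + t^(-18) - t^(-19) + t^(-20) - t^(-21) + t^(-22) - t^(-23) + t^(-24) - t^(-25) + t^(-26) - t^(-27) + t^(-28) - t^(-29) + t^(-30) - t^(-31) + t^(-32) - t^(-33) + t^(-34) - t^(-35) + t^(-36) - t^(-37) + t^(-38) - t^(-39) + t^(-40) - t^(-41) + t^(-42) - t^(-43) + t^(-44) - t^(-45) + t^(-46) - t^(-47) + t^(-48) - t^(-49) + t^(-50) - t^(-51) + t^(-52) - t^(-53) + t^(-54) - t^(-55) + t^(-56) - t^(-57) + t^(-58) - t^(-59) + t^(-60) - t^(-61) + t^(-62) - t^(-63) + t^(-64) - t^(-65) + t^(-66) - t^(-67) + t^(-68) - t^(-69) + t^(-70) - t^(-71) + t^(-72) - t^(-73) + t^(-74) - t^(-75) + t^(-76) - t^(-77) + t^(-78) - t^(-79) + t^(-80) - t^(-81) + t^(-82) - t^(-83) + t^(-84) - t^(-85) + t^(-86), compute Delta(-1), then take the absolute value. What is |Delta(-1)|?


Step 1: The polynomial has 173 terms with alternating signs, exponents from 86 down to -86.
Step 2: Substitute t = -1. The i-th term has coefficient (-1)^i and exponent (m-i),
  so its value is (-1)^i * (-1)^(m-i) = (-1)^m = 1 for every i.
Step 3: All 173 terms equal 1, so Delta(-1) = 173 * (1) = 173
Step 4: |Delta(-1)| = 173

173


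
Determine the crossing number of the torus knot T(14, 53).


For a torus knot T(p, q) with gcd(p,q)=1,
the crossing number is min(p*(q-1), q*(p-1)).
p*(q-1) = 14*52 = 728
q*(p-1) = 53*13 = 689
min(728, 689) = 689

689


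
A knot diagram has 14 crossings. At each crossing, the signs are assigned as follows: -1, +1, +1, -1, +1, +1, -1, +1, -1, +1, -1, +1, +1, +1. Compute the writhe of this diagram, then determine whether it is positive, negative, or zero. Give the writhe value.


Step 1: Count positive crossings (+1).
Positive crossings: 9
Step 2: Count negative crossings (-1).
Negative crossings: 5
Step 3: Writhe = (positive) - (negative)
w = 9 - 5 = 4
Step 4: |w| = 4, and w is positive

4


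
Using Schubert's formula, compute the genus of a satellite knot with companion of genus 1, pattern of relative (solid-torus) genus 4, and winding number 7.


Schubert: g(satellite) = g_rel(pattern) + |winding| * g(companion),
where g_rel(pattern) is the genus of the pattern relative to the solid torus.
= 4 + 7 * 1
= 4 + 7 = 11

11


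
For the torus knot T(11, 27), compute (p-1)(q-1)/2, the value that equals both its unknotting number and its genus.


For a torus knot T(p,q), both the unknotting number and genus equal (p-1)(q-1)/2.
= (11-1)(27-1)/2
= 10*26/2
= 260/2 = 130

130


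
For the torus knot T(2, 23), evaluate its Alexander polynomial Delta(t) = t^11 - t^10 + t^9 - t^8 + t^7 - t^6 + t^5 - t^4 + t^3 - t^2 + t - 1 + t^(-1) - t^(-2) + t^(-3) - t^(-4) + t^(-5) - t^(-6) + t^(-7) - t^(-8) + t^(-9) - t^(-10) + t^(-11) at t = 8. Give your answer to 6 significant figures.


Substituting t = 8 into Delta(t) = t^11 - t^10 + t^9 - t^8 + t^7 - t^6 + t^5 - t^4 + t^3 - t^2 + t - 1 + t^(-1) - t^(-2) + t^(-3) - t^(-4) + t^(-5) - t^(-6) + t^(-7) - t^(-8) + t^(-9) - t^(-10) + t^(-11):
Term values: (8589934592) + (-1073741824) + (134217728) + (-16777216) + (2097152) + (-262144) + (32768) + (-4096) + (512) + (-64) + (8) + (-1) + (0.125) + (-0.015625) + (0.00195312) + (-0.000244141) + (3.05176e-05) + (-3.8147e-06) + (4.76837e-07) + (-5.96046e-08) + (7.45058e-09) + (-9.31323e-10) + (1.16415e-10)
Sum = 7635497415
Rounded to 6 significant figures: 7.6355e+09

7.6355e+09


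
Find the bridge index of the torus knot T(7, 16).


The bridge number of T(p,q) is min(p,q).
min(7, 16) = 7

7


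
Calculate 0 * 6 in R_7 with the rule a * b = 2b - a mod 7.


0 * 6 = 2*6 - 0 mod 7
= 12 - 0 mod 7
= 12 mod 7 = 5

5


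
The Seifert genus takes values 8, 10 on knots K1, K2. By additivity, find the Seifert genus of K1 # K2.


The Seifert genus is additive under connected sum.
Seifert genus(K1 # K2) = (8) + (10)
= 18

18


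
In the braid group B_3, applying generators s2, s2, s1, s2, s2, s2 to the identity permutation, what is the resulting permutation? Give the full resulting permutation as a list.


Starting with identity [1, 2, 3].
Apply generators in sequence:
  After s2: [1, 3, 2]
  After s2: [1, 2, 3]
  After s1: [2, 1, 3]
  After s2: [2, 3, 1]
  After s2: [2, 1, 3]
  After s2: [2, 3, 1]
Final permutation: [2, 3, 1]

[2, 3, 1]


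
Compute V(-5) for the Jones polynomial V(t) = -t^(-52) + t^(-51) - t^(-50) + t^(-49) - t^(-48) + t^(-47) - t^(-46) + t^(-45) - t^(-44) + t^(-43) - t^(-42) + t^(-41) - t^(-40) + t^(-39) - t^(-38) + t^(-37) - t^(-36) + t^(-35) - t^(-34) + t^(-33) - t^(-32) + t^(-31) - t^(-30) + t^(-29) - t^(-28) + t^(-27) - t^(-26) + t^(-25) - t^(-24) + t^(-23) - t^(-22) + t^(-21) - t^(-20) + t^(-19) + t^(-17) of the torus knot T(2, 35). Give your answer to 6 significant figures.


Substituting t = -5 into V(t) = -t^(-52) + t^(-51) - t^(-50) + t^(-49) - t^(-48) + t^(-47) - t^(-46) + t^(-45) - t^(-44) + t^(-43) - t^(-42) + t^(-41) - t^(-40) + t^(-39) - t^(-38) + t^(-37) - t^(-36) + t^(-35) - t^(-34) + t^(-33) - t^(-32) + t^(-31) - t^(-30) + t^(-29) - t^(-28) + t^(-27) - t^(-26) + t^(-25) - t^(-24) + t^(-23) - t^(-22) + t^(-21) - t^(-20) + t^(-19) + t^(-17):
  (-)t^(-52) = -4.5036e-37
  (+)t^(-51) = -2.2518e-36
  (-)t^(-50) = -1.1259e-35
  (+)t^(-49) = -5.6295e-35
  (-)t^(-48) = -2.81475e-34
  (+)t^(-47) = -1.40737e-33
  (-)t^(-46) = -7.03687e-33
  (+)t^(-45) = -3.51844e-32
  (-)t^(-44) = -1.75922e-31
  (+)t^(-43) = -8.79609e-31
  (-)t^(-42) = -4.39805e-30
  (+)t^(-41) = -2.19902e-29
  (-)t^(-40) = -1.09951e-28
  (+)t^(-39) = -5.49756e-28
  (-)t^(-38) = -2.74878e-27
  (+)t^(-37) = -1.37439e-26
  (-)t^(-36) = -6.87195e-26
  (+)t^(-35) = -3.43597e-25
  (-)t^(-34) = -1.71799e-24
  (+)t^(-33) = -8.58993e-24
  (-)t^(-32) = -4.29497e-23
  (+)t^(-31) = -2.14748e-22
  (-)t^(-30) = -1.07374e-21
  (+)t^(-29) = -5.36871e-21
  (-)t^(-28) = -2.68435e-20
  (+)t^(-27) = -1.34218e-19
  (-)t^(-26) = -6.71089e-19
  (+)t^(-25) = -3.35544e-18
  (-)t^(-24) = -1.67772e-17
  (+)t^(-23) = -8.38861e-17
  (-)t^(-22) = -4.1943e-16
  (+)t^(-21) = -2.09715e-15
  (-)t^(-20) = -1.04858e-14
  (+)t^(-19) = -5.24288e-14
  (+)t^(-17) = -1.31072e-12
Sum = (-4.5036e-37) + (-2.2518e-36) + (-1.1259e-35) + (-5.6295e-35) + (-2.81475e-34) + (-1.40737e-33) + (-7.03687e-33) + (-3.51844e-32) + (-1.75922e-31) + (-8.79609e-31) + (-4.39805e-30) + (-2.19902e-29) + (-1.09951e-28) + (-5.49756e-28) + (-2.74878e-27) + (-1.37439e-26) + (-6.87195e-26) + (-3.43597e-25) + (-1.71799e-24) + (-8.58993e-24) + (-4.29497e-23) + (-2.14748e-22) + (-1.07374e-21) + (-5.36871e-21) + (-2.68435e-20) + (-1.34218e-19) + (-6.71089e-19) + (-3.35544e-18) + (-1.67772e-17) + (-8.38861e-17) + (-4.1943e-16) + (-2.09715e-15) + (-1.04858e-14) + (-5.24288e-14) + (-1.31072e-12)
= -1.376256e-12
Rounded to 6 significant figures: -1.37626e-12

-1.37626e-12


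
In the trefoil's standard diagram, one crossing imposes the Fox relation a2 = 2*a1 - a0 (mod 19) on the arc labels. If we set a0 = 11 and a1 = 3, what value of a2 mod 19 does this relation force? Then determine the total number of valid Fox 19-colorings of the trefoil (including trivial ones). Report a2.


Step 1: Apply the given crossing relation 2*a1 - a0 - a2 = 0 (mod 19).
  a2 = 2*a1 - a0 mod 19
  a2 = 2*3 - 11 mod 19
  a2 = 6 - 11 mod 19
  a2 = -5 mod 19 = 14
Step 2: The trefoil has determinant 3.
  Number of Fox p-colorings (p prime) is p^2 if p = 3, else p.
  Since 19 does not divide 3, only trivial (constant) colorings exist.
  (So the trial a0 = 11, a1 = 3 with a0 != a1 does NOT extend to a valid coloring of the whole trefoil: the other two crossing relations require 3*(a1 - a0) = 0 (mod 19), which fails.)
  Total colorings = 19
Step 3: a2 = 14, total Fox 19-colorings = 19

14


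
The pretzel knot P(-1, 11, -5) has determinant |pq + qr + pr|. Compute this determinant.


Step 1: Compute pq + qr + pr.
pq = (-1)*11 = -11
qr = 11*(-5) = -55
pr = (-1)*(-5) = 5
pq + qr + pr = -11 + (-55) + 5 = -61
Step 2: Take absolute value.
det(P(-1,11,-5)) = |-61| = 61

61


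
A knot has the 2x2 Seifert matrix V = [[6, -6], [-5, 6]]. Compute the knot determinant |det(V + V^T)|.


Step 1: Form V + V^T where V = [[6, -6], [-5, 6]]
  V^T = [[6, -5], [-6, 6]]
  V + V^T = [[12, -11], [-11, 12]]
Step 2: det(V + V^T) = 12*12 - (-11)*(-11)
  = 144 - 121 = 23
Step 3: Knot determinant = |det(V + V^T)| = |23| = 23

23


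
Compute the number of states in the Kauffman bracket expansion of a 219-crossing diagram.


Each crossing contributes 2 choices (A-smoothing or B-smoothing).
Total states = 2^219 = 842498333348457493583344221469363458551160763204392890034487820288

842498333348457493583344221469363458551160763204392890034487820288


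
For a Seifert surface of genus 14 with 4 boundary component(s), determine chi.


chi = 2 - 2g - b
= 2 - 2*14 - 4
= 2 - 28 - 4 = -30

-30


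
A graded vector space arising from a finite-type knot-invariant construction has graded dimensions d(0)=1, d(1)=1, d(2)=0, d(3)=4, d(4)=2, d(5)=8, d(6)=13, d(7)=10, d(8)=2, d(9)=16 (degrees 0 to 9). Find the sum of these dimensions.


Total dimension = d(0) + d(1) + ... + d(9)
= 1 + 1 + 0 + 4 + 2 + 8 + 13 + 10 + 2 + 16
= 57

57


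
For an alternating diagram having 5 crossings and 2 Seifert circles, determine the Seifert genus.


For alternating knots, g = (c - s + 1)/2.
= (5 - 2 + 1)/2
= 4/2 = 2

2


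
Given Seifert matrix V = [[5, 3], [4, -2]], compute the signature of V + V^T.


Step 1: V + V^T = [[10, 7], [7, -4]]
Step 2: trace = 6, det = -89
Step 3: Discriminant = 6^2 - 4*(-89) = 392
Step 4: Eigenvalues: 12.8995, -6.89949
Step 5: Signature = (# positive eigenvalues) - (# negative eigenvalues) = 0

0


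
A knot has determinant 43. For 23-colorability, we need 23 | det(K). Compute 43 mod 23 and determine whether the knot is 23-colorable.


Step 1: A knot is p-colorable if and only if p divides its determinant.
Step 2: Compute 43 mod 23.
43 = 1 * 23 + 20
Step 3: 43 mod 23 = 20
Step 4: The knot is 23-colorable: no

20


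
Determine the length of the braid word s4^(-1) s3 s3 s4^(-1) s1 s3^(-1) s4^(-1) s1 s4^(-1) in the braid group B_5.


The word length counts the number of generators (including inverses).
Listing each generator: s4^(-1), s3, s3, s4^(-1), s1, s3^(-1), s4^(-1), s1, s4^(-1)
There are 9 generators in this braid word.

9


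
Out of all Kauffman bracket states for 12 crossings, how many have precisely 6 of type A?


We choose which 6 of 12 crossings get A-smoothings.
C(12, 6) = 12! / (6! * 6!)
= 924

924


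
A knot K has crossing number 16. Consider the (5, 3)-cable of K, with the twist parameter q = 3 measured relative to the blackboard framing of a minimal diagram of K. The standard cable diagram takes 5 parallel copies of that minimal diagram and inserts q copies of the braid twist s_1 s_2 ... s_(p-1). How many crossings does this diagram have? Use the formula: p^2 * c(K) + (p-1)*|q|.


Step 1: Each of the c(K) crossings of the companion diagram becomes p*p = p^2 crossings among the p parallel strands, and each of the |q| twists s_1 s_2 ... s_(p-1) adds (p-1) crossings.
  Crossings = p^2 * c(K) + (p-1)*|q|
Step 2: = 5^2 * 16 + (5-1)*3
Step 3: = 25*16 + 4*3
Step 4: = 400 + 12 = 412

412


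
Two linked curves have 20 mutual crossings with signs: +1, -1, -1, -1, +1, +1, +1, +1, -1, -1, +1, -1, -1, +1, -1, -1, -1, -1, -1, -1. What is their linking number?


Step 1: Count positive crossings: 7
Step 2: Count negative crossings: 13
Step 3: Sum of signs = 7 - 13 = -6
Step 4: Linking number = sum/2 = -6/2 = -3

-3


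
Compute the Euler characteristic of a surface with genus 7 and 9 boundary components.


chi = 2 - 2g - b
= 2 - 2*7 - 9
= 2 - 14 - 9 = -21

-21


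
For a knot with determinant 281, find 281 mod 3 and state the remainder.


Step 1: A knot is p-colorable if and only if p divides its determinant.
Step 2: Compute 281 mod 3.
281 = 93 * 3 + 2
Step 3: 281 mod 3 = 2
Step 4: The knot is 3-colorable: no

2


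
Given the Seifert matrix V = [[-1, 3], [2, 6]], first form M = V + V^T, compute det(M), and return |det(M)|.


Step 1: Form V + V^T where V = [[-1, 3], [2, 6]]
  V^T = [[-1, 2], [3, 6]]
  V + V^T = [[-2, 5], [5, 12]]
Step 2: det(V + V^T) = (-2)*12 - 5*5
  = -24 - 25 = -49
Step 3: Knot determinant = |det(V + V^T)| = |-49| = 49

49


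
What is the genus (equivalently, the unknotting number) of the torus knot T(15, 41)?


For a torus knot T(p,q), both the unknotting number and genus equal (p-1)(q-1)/2.
= (15-1)(41-1)/2
= 14*40/2
= 560/2 = 280

280
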